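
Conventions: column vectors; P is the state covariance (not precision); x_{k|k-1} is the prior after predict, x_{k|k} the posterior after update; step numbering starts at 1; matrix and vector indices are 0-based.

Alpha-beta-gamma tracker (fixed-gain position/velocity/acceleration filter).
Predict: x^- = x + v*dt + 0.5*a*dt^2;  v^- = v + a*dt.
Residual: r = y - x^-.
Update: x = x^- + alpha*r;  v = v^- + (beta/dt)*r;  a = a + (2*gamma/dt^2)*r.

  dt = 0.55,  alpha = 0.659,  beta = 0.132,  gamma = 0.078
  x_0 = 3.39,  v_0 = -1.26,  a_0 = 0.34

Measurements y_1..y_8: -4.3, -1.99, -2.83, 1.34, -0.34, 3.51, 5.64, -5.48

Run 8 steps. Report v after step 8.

v_post = 6.7115

step 1: x_pred=2.7484  r=-7.0484  x^+=-1.8965  v^+=-2.7646  a^+=-3.2949
step 2: x_pred=-3.9154  r=1.9254  x^+=-2.6466  v^+=-4.1147  a^+=-2.3020
step 3: x_pred=-5.2578  r=2.4278  x^+=-3.6579  v^+=-4.7981  a^+=-1.0499
step 4: x_pred=-6.4557  r=7.7957  x^+=-1.3183  v^+=-3.5046  a^+=2.9703
step 5: x_pred=-2.7966  r=2.4566  x^+=-1.1777  v^+=-1.2814  a^+=4.2372
step 6: x_pred=-1.2416  r=4.7516  x^+=1.8897  v^+=2.1895  a^+=6.6876
step 7: x_pred=4.1054  r=1.5346  x^+=5.1167  v^+=6.2359  a^+=7.4790
step 8: x_pred=9.6777  r=-15.1577  x^+=-0.3112  v^+=6.7115  a^+=-0.3379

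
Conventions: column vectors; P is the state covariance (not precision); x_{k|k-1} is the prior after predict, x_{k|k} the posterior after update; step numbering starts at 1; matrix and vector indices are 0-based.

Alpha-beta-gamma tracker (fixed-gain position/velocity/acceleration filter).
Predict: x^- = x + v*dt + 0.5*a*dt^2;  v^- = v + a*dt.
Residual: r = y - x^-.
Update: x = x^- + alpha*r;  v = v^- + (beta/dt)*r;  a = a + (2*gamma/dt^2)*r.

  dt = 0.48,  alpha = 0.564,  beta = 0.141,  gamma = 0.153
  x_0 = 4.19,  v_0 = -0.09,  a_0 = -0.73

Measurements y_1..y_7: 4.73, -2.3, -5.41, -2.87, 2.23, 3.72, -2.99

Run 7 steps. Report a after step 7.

step 1: x_pred=4.0627  r=0.6673  x^+=4.4391  v^+=-0.2444  a^+=0.1563
step 2: x_pred=4.3398  r=-6.6398  x^+=0.5949  v^+=-2.1198  a^+=-8.6622
step 3: x_pred=-1.4205  r=-3.9895  x^+=-3.6706  v^+=-7.4496  a^+=-13.9608
step 4: x_pred=-8.8546  r=5.9846  x^+=-5.4793  v^+=-12.3928  a^+=-6.0124
step 5: x_pred=-12.1205  r=14.3505  x^+=-4.0268  v^+=-11.0633  a^+=13.0468
step 6: x_pred=-7.8342  r=11.5542  x^+=-1.3176  v^+=-1.4068  a^+=28.3922
step 7: x_pred=1.2779  r=-4.2679  x^+=-1.1292  v^+=10.9678  a^+=22.7239

a_post = 22.7239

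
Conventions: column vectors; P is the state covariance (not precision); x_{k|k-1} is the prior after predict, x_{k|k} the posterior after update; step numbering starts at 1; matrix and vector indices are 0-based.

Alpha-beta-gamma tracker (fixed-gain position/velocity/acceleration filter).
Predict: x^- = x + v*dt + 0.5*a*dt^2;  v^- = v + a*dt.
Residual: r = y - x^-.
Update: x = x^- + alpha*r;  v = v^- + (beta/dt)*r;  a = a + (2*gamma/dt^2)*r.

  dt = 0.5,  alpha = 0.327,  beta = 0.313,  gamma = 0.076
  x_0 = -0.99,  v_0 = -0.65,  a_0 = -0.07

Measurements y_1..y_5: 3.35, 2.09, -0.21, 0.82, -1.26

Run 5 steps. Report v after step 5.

v_post = -2.7975

step 1: x_pred=-1.3237  r=4.6738  x^+=0.2046  v^+=2.2408  a^+=2.7716
step 2: x_pred=1.6714  r=0.4186  x^+=1.8083  v^+=3.8886  a^+=3.0261
step 3: x_pred=4.1309  r=-4.3409  x^+=2.7114  v^+=2.6843  a^+=0.3869
step 4: x_pred=4.1019  r=-3.2819  x^+=3.0287  v^+=0.8233  a^+=-1.6085
step 5: x_pred=3.2393  r=-4.4993  x^+=1.7680  v^+=-2.7975  a^+=-4.3441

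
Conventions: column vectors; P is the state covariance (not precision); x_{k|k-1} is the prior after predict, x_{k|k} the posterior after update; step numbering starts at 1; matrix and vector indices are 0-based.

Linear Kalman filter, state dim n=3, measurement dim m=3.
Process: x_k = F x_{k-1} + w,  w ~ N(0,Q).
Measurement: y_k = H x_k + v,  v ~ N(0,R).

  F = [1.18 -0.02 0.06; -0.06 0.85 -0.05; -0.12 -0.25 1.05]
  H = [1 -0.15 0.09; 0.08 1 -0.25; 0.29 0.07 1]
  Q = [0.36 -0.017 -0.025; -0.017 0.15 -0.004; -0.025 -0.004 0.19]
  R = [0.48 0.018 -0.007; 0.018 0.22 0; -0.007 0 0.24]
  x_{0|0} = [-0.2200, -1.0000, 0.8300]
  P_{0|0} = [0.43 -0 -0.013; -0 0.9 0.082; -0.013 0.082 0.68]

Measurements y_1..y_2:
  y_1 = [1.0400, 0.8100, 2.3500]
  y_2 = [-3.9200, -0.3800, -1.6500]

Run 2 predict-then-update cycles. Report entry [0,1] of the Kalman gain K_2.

K[0,1] = 0.0851

step 1: x^-=[-0.1898, -0.8783, 1.1479]  P^-=[0.9595 -0.0597 -0.0575; -0.0597 0.7964 -0.1529; -0.0575 -0.1529 0.9624]  S=[1.4769 -0.1109 0.3109; -0.1109 1.1519 -0.3309; 0.3109 -0.3309 1.2298]  K=[0.6517 0.1011 0.0386; -0.1027 0.7492 0.1345; -0.1346 -0.1413 0.7563]  nu=[0.9947, 1.9905, 1.3186]  x^+=[0.7105, 0.6880, 1.7300]  P^+=[0.3202 -0.0135 -0.0872; -0.0135 0.1703 0.0250; -0.0872 0.0250 0.2060]
step 2: x^-=[0.9285, 0.4557, 1.5593]  P^-=[0.7949 -0.0499 -0.1609; -0.0499 0.2734 -0.0200; -0.1609 -0.0200 0.4404]  S=[1.2712 0.0179 0.0967; 0.0179 0.5345 -0.1081; 0.0967 -0.1081 0.6505]  K=[0.6168 0.0851 0.0241; -0.0863 0.5321 0.0777; -0.1367 -0.1415 0.6000]  nu=[-4.9204, -0.5202, -3.5104]  x^+=[-2.2351, 0.3309, 0.1993]  P^+=[0.3027 -0.0157 -0.0852; -0.0157 0.1206 0.0154; -0.0852 0.0154 0.1686]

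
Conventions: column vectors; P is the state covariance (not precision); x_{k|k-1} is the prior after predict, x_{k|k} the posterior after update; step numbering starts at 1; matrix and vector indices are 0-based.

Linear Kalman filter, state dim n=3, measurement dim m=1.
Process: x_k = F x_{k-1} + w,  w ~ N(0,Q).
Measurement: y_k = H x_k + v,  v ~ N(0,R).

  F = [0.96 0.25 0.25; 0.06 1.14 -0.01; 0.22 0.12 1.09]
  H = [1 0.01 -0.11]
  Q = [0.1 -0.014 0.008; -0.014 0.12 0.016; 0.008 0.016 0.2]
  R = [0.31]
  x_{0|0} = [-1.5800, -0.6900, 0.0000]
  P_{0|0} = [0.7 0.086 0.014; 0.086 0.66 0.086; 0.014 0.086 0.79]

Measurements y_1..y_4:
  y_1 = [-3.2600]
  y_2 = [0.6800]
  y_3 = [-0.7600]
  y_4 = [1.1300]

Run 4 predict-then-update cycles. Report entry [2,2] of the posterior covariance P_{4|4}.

step 1: x^-=[-1.6893, -0.8814, -0.4304]  P^-=[0.8945 0.3322 0.4470; 0.3322 0.9901 0.2368; 0.4470 0.2368 1.2157]  S=[1.1271]  K=[0.7530; 0.2804; 0.2800]  nu=[-1.6092]  x^+=[-2.9010, -1.3327, -0.8810]  P^+=[0.2555 0.0942 0.2093; 0.0942 0.9015 0.1482; 0.2093 0.1482 1.1274]
step 2: x^-=[-3.3384, -1.6845, -1.7585]  P^-=[0.6265 0.4024 0.6877; 0.4024 1.3019 0.3520; 0.6877 0.3520 1.7089]  S=[0.8133]  K=[0.6823; 0.4631; 0.6187]  nu=[3.8418]  x^+=[-0.7172, 0.0947, 0.6184]  P^+=[0.2479 0.1454 0.3443; 0.1454 1.1274 0.1189; 0.3443 0.1189 1.3976]
step 3: x^-=[-0.5103, 0.0588, 0.5277]  P^-=[0.7362 0.5148 0.9150; 0.5148 1.6030 0.3652; 0.9150 0.3652 2.0926]  S=[0.8799]  K=[0.7282; 0.5577; 0.7824]  nu=[-0.1923]  x^+=[-0.6503, -0.0485, 0.3772]  P^+=[0.2697 0.1575 0.4137; 0.1575 1.3293 -0.0188; 0.4137 -0.0188 1.5540]
step 4: x^-=[-0.5421, -0.0980, 0.2623]  P^-=[0.8006 0.5482 1.0050; 0.5482 1.8702 0.2280; 1.0050 0.2280 2.2803]  S=[0.9277]  K=[0.7497; 0.5841; 0.8155]  nu=[1.7019]  x^+=[0.7338, 0.8960, 1.6501]  P^+=[0.2792 0.1420 0.4379; 0.1420 1.5538 -0.2139; 0.4379 -0.2139 1.6634]

P_post[2,2] = 1.6634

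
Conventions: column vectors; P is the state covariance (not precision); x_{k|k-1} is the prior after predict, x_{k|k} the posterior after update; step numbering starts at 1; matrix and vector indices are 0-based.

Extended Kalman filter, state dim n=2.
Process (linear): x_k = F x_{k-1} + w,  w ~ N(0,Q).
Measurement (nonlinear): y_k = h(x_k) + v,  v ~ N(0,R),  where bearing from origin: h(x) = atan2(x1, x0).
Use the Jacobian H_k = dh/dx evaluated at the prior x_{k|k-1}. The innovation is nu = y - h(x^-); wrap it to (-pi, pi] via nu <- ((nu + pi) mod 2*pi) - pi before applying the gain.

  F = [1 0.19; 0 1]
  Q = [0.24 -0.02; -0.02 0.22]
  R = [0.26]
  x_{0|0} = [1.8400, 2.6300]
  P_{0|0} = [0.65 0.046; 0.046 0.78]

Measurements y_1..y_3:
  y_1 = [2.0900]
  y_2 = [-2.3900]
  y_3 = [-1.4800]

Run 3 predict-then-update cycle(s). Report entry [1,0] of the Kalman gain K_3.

K[1,0] = -0.1567

step 1: x^-=[2.3397, 2.6300]  P^-=[0.9356 0.1742; 0.1742 1.0000]  H_jac=[-0.2122 0.1888]  S=[0.3238]  K=[-0.5117; 0.4689]  nu=[1.2463]  x^+=[1.7020, 3.2144]  P^+=[0.8509 0.2519; 0.2519 0.9288]
step 2: x^-=[2.3128, 3.2144]  P^-=[1.2201 0.4084; 0.4084 1.1488]  H_jac=[-0.2050 0.1475]  S=[0.3116]  K=[-0.6094; 0.2751]  nu=[2.9461]  x^+=[0.5174, 4.0250]  P^+=[1.1044 0.4606; 0.4606 1.1252]
step 3: x^-=[1.2821, 4.0250]  P^-=[1.5600 0.6544; 0.6544 1.3452]  H_jac=[-0.2256 0.0719]  S=[0.3251]  K=[-0.9378; -0.1567]  nu=[-2.7424]  x^+=[3.8538, 4.4548]  P^+=[1.2742 0.6066; 0.6066 1.3372]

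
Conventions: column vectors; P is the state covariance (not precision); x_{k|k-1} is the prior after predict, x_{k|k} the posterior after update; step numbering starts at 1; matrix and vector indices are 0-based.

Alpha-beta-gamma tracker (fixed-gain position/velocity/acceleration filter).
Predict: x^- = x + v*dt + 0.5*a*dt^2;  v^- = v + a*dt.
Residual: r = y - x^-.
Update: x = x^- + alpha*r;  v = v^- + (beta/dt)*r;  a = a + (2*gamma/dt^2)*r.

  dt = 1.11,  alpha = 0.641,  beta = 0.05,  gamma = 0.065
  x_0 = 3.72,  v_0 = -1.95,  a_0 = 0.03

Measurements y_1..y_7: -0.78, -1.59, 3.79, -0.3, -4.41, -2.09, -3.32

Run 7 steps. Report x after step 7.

step 1: x_pred=1.5740  r=-2.3540  x^+=0.0651  v^+=-2.0227  a^+=-0.2184
step 2: x_pred=-2.3147  r=0.7247  x^+=-1.8502  v^+=-2.2325  a^+=-0.1419
step 3: x_pred=-4.4156  r=8.2056  x^+=0.8442  v^+=-2.0204  a^+=0.7239
step 4: x_pred=-0.9525  r=0.6525  x^+=-0.5342  v^+=-1.1875  a^+=0.7927
step 5: x_pred=-1.3640  r=-3.0460  x^+=-3.3165  v^+=-0.4448  a^+=0.4713
step 6: x_pred=-3.5198  r=1.4298  x^+=-2.6033  v^+=0.1428  a^+=0.6222
step 7: x_pred=-2.0615  r=-1.2585  x^+=-2.8682  v^+=0.7768  a^+=0.4894

x_post = -2.8682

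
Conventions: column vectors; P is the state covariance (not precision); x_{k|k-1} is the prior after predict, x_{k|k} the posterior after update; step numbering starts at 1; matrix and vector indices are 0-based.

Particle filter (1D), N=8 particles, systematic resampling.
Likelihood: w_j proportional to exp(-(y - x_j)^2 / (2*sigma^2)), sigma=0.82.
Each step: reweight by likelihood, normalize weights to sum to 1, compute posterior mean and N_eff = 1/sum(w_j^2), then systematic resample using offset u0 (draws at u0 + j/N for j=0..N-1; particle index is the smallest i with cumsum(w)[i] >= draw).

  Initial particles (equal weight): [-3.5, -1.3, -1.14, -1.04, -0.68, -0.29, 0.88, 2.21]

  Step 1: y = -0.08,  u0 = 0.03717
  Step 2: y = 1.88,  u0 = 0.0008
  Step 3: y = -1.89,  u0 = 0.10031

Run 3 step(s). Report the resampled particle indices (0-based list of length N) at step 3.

resampled_idx = [0, 0, 0, 0, 0, 0, 1, 1]

step 1: w=[0.0000, 0.0938, 0.1230, 0.1429, 0.2170, 0.2745, 0.1429, 0.0057]  mean=-0.4997  Neff=5.3396  idx=[1, 2, 3, 4, 4, 5, 5, 6]
step 2: w=[0.0010, 0.0020, 0.0032, 0.0138, 0.0138, 0.0544, 0.0544, 0.8574]  mean=0.6973  Neff=1.3486  idx=[0, 6, 7, 7, 7, 7, 7, 7]
step 3: w=[0.8204, 0.1584, 0.0035, 0.0035, 0.0035, 0.0035, 0.0035, 0.0035]  mean=-1.0938  Neff=1.4322  idx=[0, 0, 0, 0, 0, 0, 1, 1]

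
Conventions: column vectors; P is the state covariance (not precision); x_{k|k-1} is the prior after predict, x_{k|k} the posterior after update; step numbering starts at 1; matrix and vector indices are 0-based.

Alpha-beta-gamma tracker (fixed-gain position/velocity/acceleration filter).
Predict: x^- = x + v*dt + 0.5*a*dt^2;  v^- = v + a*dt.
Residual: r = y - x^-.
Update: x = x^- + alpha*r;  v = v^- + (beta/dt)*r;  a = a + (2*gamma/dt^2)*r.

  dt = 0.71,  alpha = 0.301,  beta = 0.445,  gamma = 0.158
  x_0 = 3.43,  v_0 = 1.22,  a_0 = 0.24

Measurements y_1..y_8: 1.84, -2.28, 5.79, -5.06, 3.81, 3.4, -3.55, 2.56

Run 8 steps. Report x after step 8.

step 1: x_pred=4.3567  r=-2.5167  x^+=3.5992  v^+=-0.1870  a^+=-1.3376
step 2: x_pred=3.1293  r=-5.4093  x^+=1.5011  v^+=-4.5270  a^+=-4.7285
step 3: x_pred=-2.9049  r=8.6949  x^+=-0.2877  v^+=-2.4346  a^+=0.7220
step 4: x_pred=-1.8343  r=-3.2257  x^+=-2.8052  v^+=-3.9437  a^+=-1.3001
step 5: x_pred=-5.9330  r=9.7430  x^+=-3.0003  v^+=1.2398  a^+=4.8074
step 6: x_pred=-0.9084  r=4.3084  x^+=0.3884  v^+=7.3533  a^+=7.5082
step 7: x_pred=7.5017  r=-11.0517  x^+=4.1752  v^+=5.7573  a^+=0.5803
step 8: x_pred=8.4091  r=-5.8491  x^+=6.6485  v^+=2.5033  a^+=-3.0863

x_post = 6.6485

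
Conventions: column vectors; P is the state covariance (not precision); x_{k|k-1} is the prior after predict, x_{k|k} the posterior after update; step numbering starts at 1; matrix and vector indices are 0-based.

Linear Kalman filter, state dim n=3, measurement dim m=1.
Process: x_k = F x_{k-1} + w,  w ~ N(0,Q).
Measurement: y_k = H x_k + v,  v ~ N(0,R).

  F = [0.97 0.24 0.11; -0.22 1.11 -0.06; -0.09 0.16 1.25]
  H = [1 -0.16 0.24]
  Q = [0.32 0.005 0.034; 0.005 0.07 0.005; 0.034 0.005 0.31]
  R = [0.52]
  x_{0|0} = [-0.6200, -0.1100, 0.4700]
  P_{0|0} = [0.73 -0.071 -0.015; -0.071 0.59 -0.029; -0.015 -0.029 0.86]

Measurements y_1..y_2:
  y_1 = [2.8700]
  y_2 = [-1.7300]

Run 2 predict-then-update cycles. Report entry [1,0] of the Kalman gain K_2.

K[1,0] = 0.0723

step 1: x^-=[-0.5761, -0.0139, 0.6257]  P^-=[1.0135 -0.0739 0.0744; -0.0739 0.8735 0.0334; 0.0744 0.0334 1.6686]  S=[1.7087]  K=[0.6105; -0.1203; 0.2748]  nu=[3.2937]  x^+=[1.4346, -0.4102, 1.5308]  P^+=[0.3766 0.0517 -0.2122; 0.0517 0.8488 0.0899; -0.2122 0.0899 1.5396]
step 2: x^-=[1.4615, -0.8628, 1.7188]  P^-=[0.7254 0.2206 0.0257; 0.2206 1.0967 0.2219; 0.0257 0.2219 2.8226]  S=[1.3607]  K=[0.5117; 0.0723; 0.4906]  nu=[-3.7421]  x^+=[-0.4532, -1.1334, -0.1171]  P^+=[0.3691 0.1703 -0.3159; 0.1703 1.0896 0.1736; -0.3159 0.1736 2.4951]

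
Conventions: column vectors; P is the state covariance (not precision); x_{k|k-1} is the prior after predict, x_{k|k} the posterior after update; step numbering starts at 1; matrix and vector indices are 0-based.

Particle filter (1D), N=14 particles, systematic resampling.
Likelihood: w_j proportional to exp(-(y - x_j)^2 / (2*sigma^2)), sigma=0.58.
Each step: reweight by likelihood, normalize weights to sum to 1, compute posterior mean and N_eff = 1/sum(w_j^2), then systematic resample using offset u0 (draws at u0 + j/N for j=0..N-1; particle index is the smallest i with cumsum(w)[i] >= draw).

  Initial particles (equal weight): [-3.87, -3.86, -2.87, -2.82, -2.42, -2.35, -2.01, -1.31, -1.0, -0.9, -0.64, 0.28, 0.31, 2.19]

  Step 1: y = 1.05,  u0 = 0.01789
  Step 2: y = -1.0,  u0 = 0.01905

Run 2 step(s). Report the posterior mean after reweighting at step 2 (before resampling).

post_mean = -0.1503

step 1: w=[0.0000, 0.0000, 0.0000, 0.0000, 0.0000, 0.0000, 0.0000, 0.0002, 0.0019, 0.0034, 0.0140, 0.4052, 0.4334, 0.1417]  mean=0.5440  Neff=2.6855  idx=[10, 11, 11, 11, 11, 11, 12, 12, 12, 12, 12, 12, 13, 13]
step 2: w=[0.4765, 0.0506, 0.0506, 0.0506, 0.0506, 0.0506, 0.0451, 0.0451, 0.0451, 0.0451, 0.0451, 0.0451, 0.0000, 0.0000]  mean=-0.1503  Neff=3.9672  idx=[0, 0, 0, 0, 0, 0, 0, 1, 3, 4, 6, 7, 9, 10]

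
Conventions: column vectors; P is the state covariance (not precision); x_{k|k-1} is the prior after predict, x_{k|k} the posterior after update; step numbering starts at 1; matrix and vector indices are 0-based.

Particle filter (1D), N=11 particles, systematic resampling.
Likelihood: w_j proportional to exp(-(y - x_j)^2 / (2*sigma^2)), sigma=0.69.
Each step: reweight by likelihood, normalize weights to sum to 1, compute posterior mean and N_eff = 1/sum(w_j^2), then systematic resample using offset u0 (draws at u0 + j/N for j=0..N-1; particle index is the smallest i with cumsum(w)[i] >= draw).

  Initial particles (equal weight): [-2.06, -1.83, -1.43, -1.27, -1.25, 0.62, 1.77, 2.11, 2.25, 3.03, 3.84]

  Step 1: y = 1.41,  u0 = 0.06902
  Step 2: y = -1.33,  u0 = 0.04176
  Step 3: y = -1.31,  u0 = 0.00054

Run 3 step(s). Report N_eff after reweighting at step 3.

step 1: w=[0.0000, 0.0000, 0.0001, 0.0002, 0.0002, 0.2050, 0.3445, 0.2360, 0.1881, 0.0251, 0.0008]  mean=1.7365  Neff=3.9618  idx=[5, 5, 6, 6, 6, 6, 7, 7, 8, 8, 9]
step 2: w=[0.4976, 0.4976, 0.0011, 0.0011, 0.0011, 0.0011, 0.0001, 0.0001, 0.0000, 0.0000, 0.0000]  mean=0.6256  Neff=2.0192  idx=[0, 0, 0, 0, 0, 0, 1, 1, 1, 1, 1]
step 3: w=[0.0909, 0.0909, 0.0909, 0.0909, 0.0909, 0.0909, 0.0909, 0.0909, 0.0909, 0.0909, 0.0909]  mean=0.6200  Neff=11.0000  idx=[0, 1, 2, 3, 4, 5, 6, 7, 8, 9, 10]

N_eff = 11.0000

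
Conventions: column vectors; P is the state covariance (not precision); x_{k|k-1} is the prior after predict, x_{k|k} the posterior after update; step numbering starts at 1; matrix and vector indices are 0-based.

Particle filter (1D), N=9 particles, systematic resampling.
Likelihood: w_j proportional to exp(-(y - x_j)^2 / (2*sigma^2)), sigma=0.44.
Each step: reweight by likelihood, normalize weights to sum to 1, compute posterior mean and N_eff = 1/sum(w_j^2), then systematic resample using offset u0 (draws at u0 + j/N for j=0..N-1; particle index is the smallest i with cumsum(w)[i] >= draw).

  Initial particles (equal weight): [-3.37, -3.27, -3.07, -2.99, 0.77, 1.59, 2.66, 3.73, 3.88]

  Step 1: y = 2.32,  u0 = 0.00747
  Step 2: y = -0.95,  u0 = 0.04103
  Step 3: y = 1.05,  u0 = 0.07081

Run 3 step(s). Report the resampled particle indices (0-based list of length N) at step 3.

resampled_idx = [0, 1, 2, 3, 4, 5, 6, 7, 8]

step 1: w=[0.0000, 0.0000, 0.0000, 0.0000, 0.0020, 0.2515, 0.7388, 0.0059, 0.0019]  mean=2.3957  Neff=1.6417  idx=[5, 5, 5, 6, 6, 6, 6, 6, 6]
step 2: w=[0.3333, 0.3333, 0.3333, 0.0000, 0.0000, 0.0000, 0.0000, 0.0000, 0.0000]  mean=1.5900  Neff=3.0000  idx=[0, 0, 0, 1, 1, 1, 2, 2, 2]
step 3: w=[0.1111, 0.1111, 0.1111, 0.1111, 0.1111, 0.1111, 0.1111, 0.1111, 0.1111]  mean=1.5900  Neff=9.0000  idx=[0, 1, 2, 3, 4, 5, 6, 7, 8]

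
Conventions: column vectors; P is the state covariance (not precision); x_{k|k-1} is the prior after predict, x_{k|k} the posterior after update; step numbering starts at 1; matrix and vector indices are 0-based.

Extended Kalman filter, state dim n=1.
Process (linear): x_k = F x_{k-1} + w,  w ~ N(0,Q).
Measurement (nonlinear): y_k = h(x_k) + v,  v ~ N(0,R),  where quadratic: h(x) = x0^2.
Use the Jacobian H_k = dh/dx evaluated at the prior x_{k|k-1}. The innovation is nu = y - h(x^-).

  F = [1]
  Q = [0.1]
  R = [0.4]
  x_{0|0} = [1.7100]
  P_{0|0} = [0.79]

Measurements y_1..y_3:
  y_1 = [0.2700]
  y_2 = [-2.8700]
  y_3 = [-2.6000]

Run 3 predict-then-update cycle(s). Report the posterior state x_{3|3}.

step 1: x^-=[1.7100]  P^-=[0.8900]  H_jac=[3.4200]  S=[10.8098]  K=[0.2816]  nu=[-2.6541]  x^+=[0.9627]  P^+=[0.0329]
step 2: x^-=[0.9627]  P^-=[0.1329]  H_jac=[1.9253]  S=[0.8928]  K=[0.2867]  nu=[-3.7967]  x^+=[-0.1258]  P^+=[0.0596]
step 3: x^-=[-0.1258]  P^-=[0.1596]  H_jac=[-0.2516]  S=[0.4101]  K=[-0.0979]  nu=[-2.6158]  x^+=[0.1303]  P^+=[0.1556]

x_post = [0.1303]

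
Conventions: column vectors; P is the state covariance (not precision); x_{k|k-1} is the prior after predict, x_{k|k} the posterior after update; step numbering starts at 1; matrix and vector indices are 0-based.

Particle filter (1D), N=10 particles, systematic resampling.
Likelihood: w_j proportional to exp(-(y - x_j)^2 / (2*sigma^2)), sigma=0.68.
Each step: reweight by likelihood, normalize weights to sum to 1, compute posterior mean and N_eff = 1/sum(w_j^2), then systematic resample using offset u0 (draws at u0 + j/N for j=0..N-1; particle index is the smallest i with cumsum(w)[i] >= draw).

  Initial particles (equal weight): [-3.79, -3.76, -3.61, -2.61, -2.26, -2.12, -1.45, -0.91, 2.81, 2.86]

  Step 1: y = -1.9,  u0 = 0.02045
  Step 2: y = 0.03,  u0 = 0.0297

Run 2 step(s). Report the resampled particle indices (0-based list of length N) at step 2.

resampled_idx = [6, 7, 8, 8, 9, 9, 9, 9, 9, 9]

step 1: w=[0.0058, 0.0065, 0.0116, 0.1595, 0.2391, 0.2611, 0.2210, 0.0953, 0.0000, 0.0000]  mean=-2.0059  Neff=4.7864  idx=[2, 3, 4, 4, 4, 5, 5, 6, 6, 7]
step 2: w=[0.0000, 0.0009, 0.0058, 0.0058, 0.0058, 0.0113, 0.0113, 0.1570, 0.1570, 0.6451]  mean=-1.1319  Neff=2.1468  idx=[6, 7, 8, 8, 9, 9, 9, 9, 9, 9]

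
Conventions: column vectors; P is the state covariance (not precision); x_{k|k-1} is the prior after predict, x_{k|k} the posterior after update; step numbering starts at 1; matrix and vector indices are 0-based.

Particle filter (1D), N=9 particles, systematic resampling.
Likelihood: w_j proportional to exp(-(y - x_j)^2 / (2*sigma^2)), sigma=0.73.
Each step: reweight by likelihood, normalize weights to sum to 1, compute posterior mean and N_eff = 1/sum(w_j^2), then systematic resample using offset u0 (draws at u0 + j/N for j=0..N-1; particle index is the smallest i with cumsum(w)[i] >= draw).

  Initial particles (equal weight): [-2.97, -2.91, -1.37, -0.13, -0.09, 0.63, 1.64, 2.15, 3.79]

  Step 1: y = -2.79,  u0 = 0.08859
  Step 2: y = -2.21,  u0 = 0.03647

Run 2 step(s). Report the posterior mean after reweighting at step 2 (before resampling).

step 1: w=[0.4598, 0.4676, 0.0715, 0.0006, 0.0005, 0.0000, 0.0000, 0.0000, 0.0000]  mean=-2.8243  Neff=2.2979  idx=[0, 0, 0, 0, 1, 1, 1, 1, 2]
step 2: w=[0.1083, 0.1083, 0.1083, 0.1083, 0.1176, 0.1176, 0.1176, 0.1176, 0.0961]  mean=-2.7880  Neff=8.9656  idx=[0, 1, 2, 3, 4, 5, 6, 7, 8]

post_mean = -2.7880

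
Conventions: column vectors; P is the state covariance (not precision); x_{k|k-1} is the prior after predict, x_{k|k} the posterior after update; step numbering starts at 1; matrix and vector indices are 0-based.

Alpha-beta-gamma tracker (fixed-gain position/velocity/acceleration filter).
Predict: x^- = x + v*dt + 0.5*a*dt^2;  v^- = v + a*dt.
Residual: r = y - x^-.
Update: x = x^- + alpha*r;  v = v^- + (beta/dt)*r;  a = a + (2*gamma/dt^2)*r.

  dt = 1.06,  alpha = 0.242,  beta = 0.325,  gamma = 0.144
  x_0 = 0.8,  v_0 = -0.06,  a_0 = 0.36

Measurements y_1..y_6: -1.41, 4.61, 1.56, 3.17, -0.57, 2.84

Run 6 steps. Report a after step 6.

a_post = -1.7590

step 1: x_pred=0.9386  r=-2.3486  x^+=0.3703  v^+=-0.3985  a^+=-0.2420
step 2: x_pred=-0.1881  r=4.7981  x^+=0.9730  v^+=0.8161  a^+=0.9878
step 3: x_pred=2.3931  r=-0.8331  x^+=2.1915  v^+=1.6078  a^+=0.7743
step 4: x_pred=4.3307  r=-1.1607  x^+=4.0498  v^+=2.0727  a^+=0.4768
step 5: x_pred=6.5147  r=-7.0847  x^+=4.8002  v^+=0.4059  a^+=-1.3391
step 6: x_pred=4.4781  r=-1.6381  x^+=4.0817  v^+=-1.5159  a^+=-1.7590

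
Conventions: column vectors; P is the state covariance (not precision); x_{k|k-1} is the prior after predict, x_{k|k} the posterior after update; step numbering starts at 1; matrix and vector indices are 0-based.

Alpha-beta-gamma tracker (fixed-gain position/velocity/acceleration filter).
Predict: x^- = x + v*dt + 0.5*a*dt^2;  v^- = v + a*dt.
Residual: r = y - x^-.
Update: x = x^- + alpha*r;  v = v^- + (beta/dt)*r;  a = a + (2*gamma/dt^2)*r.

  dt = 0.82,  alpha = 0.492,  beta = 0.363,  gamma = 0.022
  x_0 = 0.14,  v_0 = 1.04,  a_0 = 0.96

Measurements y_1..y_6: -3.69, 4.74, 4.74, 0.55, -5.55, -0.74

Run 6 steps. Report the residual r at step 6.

resid = 1.7390

step 1: x_pred=1.3156  r=-5.0056  x^+=-1.1472  v^+=-0.3887  a^+=0.6325
step 2: x_pred=-1.2533  r=5.9933  x^+=1.6954  v^+=2.7831  a^+=1.0246
step 3: x_pred=4.3220  r=0.4180  x^+=4.5277  v^+=3.8083  a^+=1.0520
step 4: x_pred=8.0041  r=-7.4541  x^+=4.3367  v^+=1.3711  a^+=0.5642
step 5: x_pred=5.6507  r=-11.2007  x^+=0.1399  v^+=-3.1246  a^+=-0.1687
step 6: x_pred=-2.4790  r=1.7390  x^+=-1.6234  v^+=-2.4932  a^+=-0.0549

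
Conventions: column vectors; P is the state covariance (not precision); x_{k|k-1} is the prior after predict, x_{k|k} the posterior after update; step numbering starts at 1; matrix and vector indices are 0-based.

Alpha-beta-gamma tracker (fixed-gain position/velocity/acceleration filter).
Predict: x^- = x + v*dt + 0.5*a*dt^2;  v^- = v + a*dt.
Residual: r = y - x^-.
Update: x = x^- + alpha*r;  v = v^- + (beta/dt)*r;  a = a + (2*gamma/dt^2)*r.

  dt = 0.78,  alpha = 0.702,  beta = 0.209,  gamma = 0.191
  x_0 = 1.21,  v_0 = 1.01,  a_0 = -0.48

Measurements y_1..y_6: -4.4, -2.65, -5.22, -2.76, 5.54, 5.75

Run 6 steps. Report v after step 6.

v_post = 10.3751

step 1: x_pred=1.8518  r=-6.2518  x^+=-2.5370  v^+=-1.0396  a^+=-4.4053
step 2: x_pred=-4.6879  r=2.0379  x^+=-3.2573  v^+=-3.9297  a^+=-3.1258
step 3: x_pred=-7.2733  r=2.0533  x^+=-5.8319  v^+=-5.8176  a^+=-1.8366
step 4: x_pred=-10.9283  r=8.1683  x^+=-5.1942  v^+=-5.0614  a^+=3.2921
step 5: x_pred=-8.1406  r=13.6806  x^+=1.4632  v^+=1.1721  a^+=11.8818
step 6: x_pred=5.9919  r=-0.2419  x^+=5.8221  v^+=10.3751  a^+=11.7300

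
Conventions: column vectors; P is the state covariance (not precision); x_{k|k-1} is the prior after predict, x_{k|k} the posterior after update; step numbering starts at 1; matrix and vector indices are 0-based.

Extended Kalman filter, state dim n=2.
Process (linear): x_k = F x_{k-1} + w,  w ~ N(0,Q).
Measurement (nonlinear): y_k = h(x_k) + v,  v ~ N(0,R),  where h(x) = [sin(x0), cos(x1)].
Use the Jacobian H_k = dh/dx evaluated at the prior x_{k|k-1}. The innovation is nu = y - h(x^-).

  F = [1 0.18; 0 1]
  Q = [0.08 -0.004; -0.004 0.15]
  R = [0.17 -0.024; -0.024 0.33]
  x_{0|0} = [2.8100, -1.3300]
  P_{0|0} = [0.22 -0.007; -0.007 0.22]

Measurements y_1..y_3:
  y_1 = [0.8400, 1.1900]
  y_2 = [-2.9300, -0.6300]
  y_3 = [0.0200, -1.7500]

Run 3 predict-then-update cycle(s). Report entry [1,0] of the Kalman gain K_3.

K[1,0] = -0.0262

step 1: x^-=[2.5706, -1.3300]  P^-=[0.3046 0.0286; 0.0286 0.3700]  H_jac=[-0.8414 0.0000; 0.0000 0.9711]  S=[0.3856 -0.0474; -0.0474 0.6790]  K=[-0.6653 -0.0055; 0.0026 0.5294]  nu=[0.2995, 0.9515]  x^+=[2.3661, -0.8255]  P^+=[0.1343 0.0146; 0.0146 0.1798]
step 2: x^-=[2.2175, -0.8255]  P^-=[0.2253 0.0429; 0.0429 0.3298]  H_jac=[-0.6026 0.0000; 0.0000 0.7349]  S=[0.2518 -0.0430; -0.0430 0.5081]  K=[-0.5363 0.0167; -0.0216 0.4752]  nu=[-3.7281, -1.3082]  x^+=[4.1952, -1.3667]  P^+=[0.1520 0.0250; 0.0250 0.2141]
step 3: x^-=[3.9492, -1.3667]  P^-=[0.2479 0.0596; 0.0596 0.3641]  H_jac=[-0.6912 0.0000; 0.0000 0.9792]  S=[0.2885 -0.0643; -0.0643 0.6791]  K=[-0.5874 0.0302; -0.0262 0.5225]  nu=[0.7426, -1.9527]  x^+=[3.4539, -2.4064]  P^+=[0.1455 0.0246; 0.0246 0.1767]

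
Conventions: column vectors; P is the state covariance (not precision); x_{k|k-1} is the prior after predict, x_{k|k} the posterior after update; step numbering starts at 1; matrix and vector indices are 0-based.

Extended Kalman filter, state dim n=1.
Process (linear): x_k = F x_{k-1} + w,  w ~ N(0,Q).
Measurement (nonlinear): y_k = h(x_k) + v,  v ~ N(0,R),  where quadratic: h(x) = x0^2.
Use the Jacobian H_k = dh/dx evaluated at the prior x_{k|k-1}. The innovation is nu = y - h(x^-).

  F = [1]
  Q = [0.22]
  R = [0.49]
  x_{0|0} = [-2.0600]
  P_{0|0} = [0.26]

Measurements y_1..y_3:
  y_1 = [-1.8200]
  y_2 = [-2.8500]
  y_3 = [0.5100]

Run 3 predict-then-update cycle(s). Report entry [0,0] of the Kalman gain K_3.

K[0,0] = 0.4162

step 1: x^-=[-2.0600]  P^-=[0.4800]  H_jac=[-4.1200]  S=[8.6377]  K=[-0.2289]  nu=[-6.0636]  x^+=[-0.6717]  P^+=[0.0272]
step 2: x^-=[-0.6717]  P^-=[0.2472]  H_jac=[-1.3435]  S=[0.9362]  K=[-0.3548]  nu=[-3.3012]  x^+=[0.4994]  P^+=[0.1294]
step 3: x^-=[0.4994]  P^-=[0.3494]  H_jac=[0.9989]  S=[0.8386]  K=[0.4162]  nu=[0.2606]  x^+=[0.6079]  P^+=[0.2042]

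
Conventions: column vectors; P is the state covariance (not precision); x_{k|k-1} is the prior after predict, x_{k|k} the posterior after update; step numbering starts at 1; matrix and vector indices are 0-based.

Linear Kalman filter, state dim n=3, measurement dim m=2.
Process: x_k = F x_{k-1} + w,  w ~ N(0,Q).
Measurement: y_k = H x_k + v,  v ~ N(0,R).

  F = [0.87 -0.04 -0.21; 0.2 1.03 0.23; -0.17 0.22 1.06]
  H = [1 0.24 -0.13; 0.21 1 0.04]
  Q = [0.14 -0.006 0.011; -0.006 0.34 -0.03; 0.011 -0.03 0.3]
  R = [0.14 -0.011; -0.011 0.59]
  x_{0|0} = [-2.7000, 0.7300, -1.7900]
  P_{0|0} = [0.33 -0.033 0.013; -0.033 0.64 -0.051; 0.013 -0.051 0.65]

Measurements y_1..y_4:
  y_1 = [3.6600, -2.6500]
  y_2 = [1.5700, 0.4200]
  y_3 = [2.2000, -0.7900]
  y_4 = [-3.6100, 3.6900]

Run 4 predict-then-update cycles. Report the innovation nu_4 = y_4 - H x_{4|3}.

step 1: x^-=[-2.0023, -0.1998, -1.2778]  P^-=[0.4162 -0.0221 -0.1777; -0.0221 1.0300 0.2106; -0.1777 0.2106 1.0448]  S=[0.6556 0.2673; 0.2673 1.6446]  K=[0.6935 -0.0773; 0.0485 0.6207; -0.4867 0.2099]  nu=[5.5441, -1.9786]  x^+=[1.9954, -1.1591, -4.3916]  P^+=[0.1197 -0.0793 0.0213; -0.0793 0.3787 0.0898; 0.0213 0.0898 0.8717]
step 2: x^-=[2.7046, -1.8049, -5.2493]  P^-=[0.2689 -0.1302 -0.2073; -0.1302 0.8046 0.3810; -0.2073 0.3810 1.3414]  S=[0.4456 0.0464; 0.0464 1.3809]  K=[0.6022 -0.0796; -0.0297 0.5749; -0.6833 0.3062]  nu=[-1.3838, 1.8669]  x^+=[1.7227, -0.6905, -3.7321]  P^+=[0.1030 -0.0752 -0.0014; -0.0752 0.3494 0.1475; -0.0014 0.1475 1.0233]
step 3: x^-=[2.3101, -1.2251, -4.4008]  P^-=[0.2719 -0.1521 -0.2644; -0.1521 0.8077 0.4733; -0.2644 0.4733 1.5446]  S=[0.4507 0.0118; 0.0118 1.3817]  K=[0.6006 -0.0816; -0.0590 0.5757; -0.7894 0.3538]  nu=[-0.3882, 0.1260]  x^+=[2.0667, -1.1296, -4.0498]  P^+=[0.1013 -0.0754 -0.0141; -0.0754 0.3491 0.1765; -0.0141 0.1765 1.0974]
step 4: x^-=[2.6936, -1.6817, -4.8926]  P^-=[0.2790 -0.1648 -0.2954; -0.1648 0.8237 0.5223; -0.2954 0.5223 1.6459]  S=[0.4593 -0.0030; -0.0030 1.3962]  K=[0.6043 -0.0832; -0.0724 0.5800; -0.8336 0.3750]  nu=[-6.5361, 5.0017]  x^+=[-1.6722, 1.6921, 2.4313]  P^+=[0.1013 -0.0762 -0.0196; -0.0762 0.3514 0.1894; -0.0196 0.1894 1.1285]

innov = [-6.5361, 5.0017]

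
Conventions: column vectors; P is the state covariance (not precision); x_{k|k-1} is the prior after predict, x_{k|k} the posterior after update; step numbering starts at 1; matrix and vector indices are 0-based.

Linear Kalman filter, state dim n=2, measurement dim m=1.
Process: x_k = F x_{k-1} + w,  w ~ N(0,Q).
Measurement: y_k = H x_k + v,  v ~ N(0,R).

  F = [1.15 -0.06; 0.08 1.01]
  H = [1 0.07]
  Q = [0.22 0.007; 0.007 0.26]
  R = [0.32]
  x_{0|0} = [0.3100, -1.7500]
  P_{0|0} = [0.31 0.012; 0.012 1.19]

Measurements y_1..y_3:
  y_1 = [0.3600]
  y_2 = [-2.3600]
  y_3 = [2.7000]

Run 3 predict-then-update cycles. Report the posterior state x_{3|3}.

step 1: x^-=[0.4615, -1.7427]  P^-=[0.6326 -0.0227; -0.0227 1.4778]  S=[0.9567]  K=[0.6596; 0.0844]  nu=[0.0205]  x^+=[0.4750, -1.7410]  P^+=[0.2164 -0.0760; -0.0760 1.4710]
step 2: x^-=[0.6507, -1.7204]  P^-=[0.5220 -0.1501; -0.1501 1.7497]  S=[0.8295]  K=[0.6166; -0.0333]  nu=[-2.8903]  x^+=[-1.1313, -1.6241]  P^+=[0.2066 -0.1331; -0.1331 1.7488]
step 3: x^-=[-1.2036, -1.7309]  P^-=[0.5179 -0.2339; -0.2339 2.0238]  S=[0.8151]  K=[0.6153; -0.1132]  nu=[4.0247]  x^+=[1.2729, -2.1863]  P^+=[0.2093 -0.1771; -0.1771 2.0133]

x_post = [1.2729, -2.1863]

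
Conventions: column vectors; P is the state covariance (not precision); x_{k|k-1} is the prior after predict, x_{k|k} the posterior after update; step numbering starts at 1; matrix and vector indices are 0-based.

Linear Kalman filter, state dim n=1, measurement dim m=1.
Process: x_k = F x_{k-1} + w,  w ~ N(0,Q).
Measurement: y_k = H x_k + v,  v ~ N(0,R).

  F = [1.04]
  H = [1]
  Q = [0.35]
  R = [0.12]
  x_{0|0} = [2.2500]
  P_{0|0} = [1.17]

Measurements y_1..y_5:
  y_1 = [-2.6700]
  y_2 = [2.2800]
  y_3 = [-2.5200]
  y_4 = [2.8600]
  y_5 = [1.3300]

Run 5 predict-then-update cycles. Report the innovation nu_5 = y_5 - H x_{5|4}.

innov = [-0.6349]

step 1: x^-=[2.3400]  P^-=[1.6155]  S=[1.7355]  K=[0.9309]  nu=[-5.0100]  x^+=[-2.3236]  P^+=[0.1117]
step 2: x^-=[-2.4165]  P^-=[0.4708]  S=[0.5908]  K=[0.7969]  nu=[4.6965]  x^+=[1.3261]  P^+=[0.0956]
step 3: x^-=[1.3791]  P^-=[0.4534]  S=[0.5734]  K=[0.7907]  nu=[-3.8991]  x^+=[-1.7040]  P^+=[0.0949]
step 4: x^-=[-1.7722]  P^-=[0.4526]  S=[0.5726]  K=[0.7904]  nu=[4.6322]  x^+=[1.8893]  P^+=[0.0949]
step 5: x^-=[1.9649]  P^-=[0.4526]  S=[0.5726]  K=[0.7904]  nu=[-0.6349]  x^+=[1.4630]  P^+=[0.0949]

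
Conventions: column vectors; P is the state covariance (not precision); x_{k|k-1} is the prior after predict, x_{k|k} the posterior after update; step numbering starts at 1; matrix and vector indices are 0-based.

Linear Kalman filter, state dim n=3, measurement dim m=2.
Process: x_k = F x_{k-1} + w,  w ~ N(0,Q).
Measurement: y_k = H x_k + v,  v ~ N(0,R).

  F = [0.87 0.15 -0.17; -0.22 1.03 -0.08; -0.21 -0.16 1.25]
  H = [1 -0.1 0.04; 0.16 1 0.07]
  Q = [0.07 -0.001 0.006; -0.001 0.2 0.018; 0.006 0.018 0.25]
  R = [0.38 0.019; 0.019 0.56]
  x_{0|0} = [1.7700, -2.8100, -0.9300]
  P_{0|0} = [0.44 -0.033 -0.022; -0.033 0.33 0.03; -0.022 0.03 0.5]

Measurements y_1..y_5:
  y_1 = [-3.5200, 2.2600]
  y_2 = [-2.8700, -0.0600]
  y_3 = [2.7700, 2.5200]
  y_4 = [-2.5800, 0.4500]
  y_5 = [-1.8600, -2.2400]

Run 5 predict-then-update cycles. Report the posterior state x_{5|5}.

x_post = [-1.6462, -0.4771, 3.6417]

step 1: x^-=[1.2765, -3.2093, -1.0846]  P^-=[0.4213 -0.0608 -0.2012; -0.0608 0.5838 -0.0154; -0.2012 -0.0154 1.0564]  S=[0.8050 -0.0447; -0.0447 1.1337]  K=[0.5217 0.0140; -0.1210 0.5007; -0.1947 0.0156]  nu=[-5.0740, 5.3410]  x^+=[-1.2958, 0.0789, -0.0137]  P^+=[0.2026 -0.0063 -0.1195; -0.0063 0.2824 -0.0476; -0.1195 -0.0476 1.0254]
step 2: x^-=[-1.1132, 0.3674, 0.2424]  P^-=[0.2955 0.0251 -0.3990; 0.0251 0.5225 -0.1517; -0.3990 -0.1517 1.9497]  S=[0.6481 0.0087; 0.0087 1.0775]  K=[0.4269 0.0378; -0.0577 0.4793; -0.4710 -0.0696]  nu=[-1.7298, -0.2662]  x^+=[-1.8617, 0.3396, 1.0756]  P^+=[0.1755 0.0198 -0.2655; 0.0198 0.2733 -0.1314; -0.2655 -0.1314 1.8001]
step 3: x^-=[-1.7516, 0.6733, 1.6812]  P^-=[0.3514 0.0823 -0.7449; 0.0823 0.5134 -0.3049; -0.7449 -0.3049 3.2707]  S=[0.6682 0.0471; 0.0471 1.0653]  K=[0.4648 0.0606; -0.0053 0.4744; -0.8632 -0.1450]  nu=[4.5217, 2.0093]  x^+=[0.4716, 1.6025, -2.5133]  P^+=[0.2005 0.0430 -0.4619; 0.0430 0.2738 -0.2154; -0.4619 -0.2154 2.7386]
step 4: x^-=[1.0779, 1.7479, -3.4970]  P^-=[0.4659 0.1324 -1.1915; 0.1324 0.5174 -0.4604; -1.1915 -0.4604 4.8765]  S=[0.7408 0.0796; 0.0796 1.0645]  K=[0.5386 0.0758; 0.0333 0.4732; -1.2619 -0.1966]  nu=[-3.3433, -1.2256]  x^+=[-0.8157, 1.0567, 0.9628]  P^+=[0.2384 0.0605 -0.6561; 0.0605 0.2757 -0.2822; -0.6561 -0.2822 3.6163]
step 5: x^-=[-0.7148, 1.1909, 1.2057]  P^-=[0.5854 0.1713 -1.6205; 0.1713 0.5232 -0.5866; -1.6205 -0.5866 6.3795]  S=[0.8217 0.1036; 0.1036 1.0658]  K=[0.6022 0.0836; 0.0567 0.4726; -1.5622 -0.2228]  nu=[-1.0743, -3.4009]  x^+=[-1.6462, -0.4771, 3.6417]  P^+=[0.2696 0.0712 -0.8002; 0.0712 0.2770 -0.3238; -0.8002 -0.3238 4.2492]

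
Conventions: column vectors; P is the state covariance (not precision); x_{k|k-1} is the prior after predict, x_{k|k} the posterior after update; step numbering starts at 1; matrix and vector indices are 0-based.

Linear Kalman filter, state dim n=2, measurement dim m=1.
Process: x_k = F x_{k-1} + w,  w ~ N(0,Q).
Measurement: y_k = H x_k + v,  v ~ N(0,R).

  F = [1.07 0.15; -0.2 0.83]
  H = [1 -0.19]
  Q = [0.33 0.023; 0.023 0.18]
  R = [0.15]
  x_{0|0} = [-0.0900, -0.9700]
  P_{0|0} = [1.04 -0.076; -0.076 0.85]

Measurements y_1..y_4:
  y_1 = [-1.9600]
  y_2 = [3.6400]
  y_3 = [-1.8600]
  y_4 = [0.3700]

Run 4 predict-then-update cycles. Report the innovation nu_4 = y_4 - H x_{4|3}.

step 1: x^-=[-0.2418, -0.7871]  P^-=[1.5154 -0.1590; -0.1590 0.8324]  S=[1.7559]  K=[0.8803; -0.1806]  nu=[-1.8677]  x^+=[-1.8859, -0.4498]  P^+=[0.1549 0.1202; 0.1202 0.7751]
step 2: x^-=[-2.0854, 0.0039]  P^-=[0.5633 0.1895; 0.1895 0.6803]  S=[0.6659]  K=[0.7919; 0.0905]  nu=[5.7261]  x^+=[2.4493, 0.5219]  P^+=[0.1457 0.1418; 0.1418 0.6748]
step 3: x^-=[2.6990, -0.0567]  P^-=[0.5575 0.1975; 0.1975 0.6036]  S=[0.6543]  K=[0.7948; 0.1266]  nu=[-4.5698]  x^+=[-0.9330, -0.6351]  P^+=[0.1442 0.1317; 0.1317 0.5932]
step 4: x^-=[-1.0936, -0.3405]  P^-=[0.5508 0.1790; 0.1790 0.5507]  S=[0.6526]  K=[0.7918; 0.1139]  nu=[1.3989]  x^+=[0.0141, -0.1811]  P^+=[0.1416 0.1201; 0.1201 0.5422]

innov = [1.3989]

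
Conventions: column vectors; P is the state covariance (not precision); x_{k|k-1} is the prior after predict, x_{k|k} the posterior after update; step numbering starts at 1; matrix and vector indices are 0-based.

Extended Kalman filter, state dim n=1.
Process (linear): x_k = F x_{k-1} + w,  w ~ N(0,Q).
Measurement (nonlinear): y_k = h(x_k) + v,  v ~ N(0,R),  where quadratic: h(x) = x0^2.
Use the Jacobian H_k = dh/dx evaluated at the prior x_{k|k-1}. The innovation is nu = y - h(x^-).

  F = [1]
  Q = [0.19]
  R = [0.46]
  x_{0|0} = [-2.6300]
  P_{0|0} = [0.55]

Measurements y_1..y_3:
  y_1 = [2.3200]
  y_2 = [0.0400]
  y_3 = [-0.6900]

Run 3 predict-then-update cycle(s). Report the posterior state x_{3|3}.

x_post = [-0.4601]

step 1: x^-=[-2.6300]  P^-=[0.7400]  H_jac=[-5.2600]  S=[20.9340]  K=[-0.1859]  nu=[-4.5969]  x^+=[-1.7753]  P^+=[0.0163]
step 2: x^-=[-1.7753]  P^-=[0.2063]  H_jac=[-3.5505]  S=[3.0602]  K=[-0.2393]  nu=[-3.1116]  x^+=[-1.0306]  P^+=[0.0310]
step 3: x^-=[-1.0306]  P^-=[0.2210]  H_jac=[-2.0613]  S=[1.3990]  K=[-0.3256]  nu=[-1.7522]  x^+=[-0.4601]  P^+=[0.0727]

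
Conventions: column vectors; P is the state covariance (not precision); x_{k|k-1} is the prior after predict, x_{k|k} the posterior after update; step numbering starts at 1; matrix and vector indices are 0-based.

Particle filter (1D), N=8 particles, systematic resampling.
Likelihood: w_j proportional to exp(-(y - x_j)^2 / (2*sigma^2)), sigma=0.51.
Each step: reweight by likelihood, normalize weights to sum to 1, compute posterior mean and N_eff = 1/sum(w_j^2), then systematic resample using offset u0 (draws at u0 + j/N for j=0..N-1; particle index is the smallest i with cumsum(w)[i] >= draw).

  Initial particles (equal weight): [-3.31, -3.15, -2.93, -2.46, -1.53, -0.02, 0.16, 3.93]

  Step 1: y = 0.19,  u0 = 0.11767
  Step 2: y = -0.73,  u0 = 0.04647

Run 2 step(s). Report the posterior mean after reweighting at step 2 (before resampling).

step 1: w=[0.0000, 0.0000, 0.0000, 0.0000, 0.0018, 0.4784, 0.5198, 0.0000]  mean=0.0709  Neff=2.0036  idx=[5, 5, 5, 6, 6, 6, 6, 6]
step 2: w=[0.1702, 0.1702, 0.1702, 0.0979, 0.0979, 0.0979, 0.0979, 0.0979]  mean=0.0681  Neff=7.4172  idx=[0, 1, 1, 2, 3, 4, 5, 7]

post_mean = 0.0681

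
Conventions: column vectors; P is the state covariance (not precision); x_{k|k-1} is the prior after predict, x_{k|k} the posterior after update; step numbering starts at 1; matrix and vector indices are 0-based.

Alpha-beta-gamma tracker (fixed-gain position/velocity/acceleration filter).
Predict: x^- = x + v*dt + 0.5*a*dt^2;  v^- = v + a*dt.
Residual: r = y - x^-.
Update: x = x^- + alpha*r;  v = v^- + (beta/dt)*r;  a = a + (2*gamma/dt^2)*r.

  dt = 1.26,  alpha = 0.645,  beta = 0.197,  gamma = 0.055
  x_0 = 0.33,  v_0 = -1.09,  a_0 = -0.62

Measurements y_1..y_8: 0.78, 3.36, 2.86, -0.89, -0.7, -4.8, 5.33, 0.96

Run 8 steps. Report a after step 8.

step 1: x_pred=-1.5356  r=2.3156  x^+=-0.0420  v^+=-1.5092  a^+=-0.4596
step 2: x_pred=-2.3084  r=5.6684  x^+=1.3477  v^+=-1.2020  a^+=-0.0668
step 3: x_pred=-0.2198  r=3.0798  x^+=1.7667  v^+=-0.8046  a^+=0.1466
step 4: x_pred=0.8692  r=-1.7592  x^+=-0.2655  v^+=-0.8950  a^+=0.0247
step 5: x_pred=-1.3736  r=0.6736  x^+=-0.9391  v^+=-0.7586  a^+=0.0714
step 6: x_pred=-1.8383  r=-2.9617  x^+=-3.7486  v^+=-1.1317  a^+=-0.1339
step 7: x_pred=-5.2808  r=10.6108  x^+=1.5632  v^+=0.3586  a^+=0.6013
step 8: x_pred=2.4923  r=-1.5323  x^+=1.5040  v^+=0.8767  a^+=0.4952

a_post = 0.4952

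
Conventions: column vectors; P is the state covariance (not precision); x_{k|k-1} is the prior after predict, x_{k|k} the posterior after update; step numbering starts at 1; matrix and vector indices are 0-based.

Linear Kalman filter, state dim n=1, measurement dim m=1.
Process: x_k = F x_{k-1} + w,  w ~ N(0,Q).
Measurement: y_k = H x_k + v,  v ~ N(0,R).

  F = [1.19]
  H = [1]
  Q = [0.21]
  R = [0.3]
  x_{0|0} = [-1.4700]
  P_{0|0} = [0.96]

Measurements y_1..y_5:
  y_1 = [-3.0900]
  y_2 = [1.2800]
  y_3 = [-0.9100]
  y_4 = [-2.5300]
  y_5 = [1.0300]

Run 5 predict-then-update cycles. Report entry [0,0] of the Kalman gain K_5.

K[0,0] = 0.6104

step 1: x^-=[-1.7493]  P^-=[1.5695]  S=[1.8695]  K=[0.8395]  nu=[-1.3407]  x^+=[-2.8749]  P^+=[0.2519]
step 2: x^-=[-3.4211]  P^-=[0.5667]  S=[0.8667]  K=[0.6538]  nu=[4.7011]  x^+=[-0.3473]  P^+=[0.1962]
step 3: x^-=[-0.4133]  P^-=[0.4878]  S=[0.7878]  K=[0.6192]  nu=[-0.4967]  x^+=[-0.7208]  P^+=[0.1858]
step 4: x^-=[-0.8578]  P^-=[0.4730]  S=[0.7730]  K=[0.6119]  nu=[-1.6722]  x^+=[-1.8811]  P^+=[0.1836]
step 5: x^-=[-2.2385]  P^-=[0.4700]  S=[0.7700]  K=[0.6104]  nu=[3.2685]  x^+=[-0.2435]  P^+=[0.1831]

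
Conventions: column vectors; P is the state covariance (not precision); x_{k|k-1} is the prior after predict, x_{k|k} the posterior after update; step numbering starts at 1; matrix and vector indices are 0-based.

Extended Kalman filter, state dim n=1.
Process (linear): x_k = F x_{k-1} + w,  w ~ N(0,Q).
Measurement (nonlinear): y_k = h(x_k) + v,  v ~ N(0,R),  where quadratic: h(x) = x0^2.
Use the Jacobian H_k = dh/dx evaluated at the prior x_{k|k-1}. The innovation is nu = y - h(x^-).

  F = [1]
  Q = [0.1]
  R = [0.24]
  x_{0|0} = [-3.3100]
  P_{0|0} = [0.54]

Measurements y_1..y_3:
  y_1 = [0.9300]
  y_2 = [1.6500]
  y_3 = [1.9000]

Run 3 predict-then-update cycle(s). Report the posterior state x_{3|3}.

step 1: x^-=[-3.3100]  P^-=[0.6400]  H_jac=[-6.6200]  S=[28.2876]  K=[-0.1498]  nu=[-10.0261]  x^+=[-1.8083]  P^+=[0.0054]
step 2: x^-=[-1.8083]  P^-=[0.1054]  H_jac=[-3.6167]  S=[1.6191]  K=[-0.2355]  nu=[-1.6201]  x^+=[-1.4268]  P^+=[0.0156]
step 3: x^-=[-1.4268]  P^-=[0.1156]  H_jac=[-2.8536]  S=[1.1816]  K=[-0.2793]  nu=[-0.1357]  x^+=[-1.3889]  P^+=[0.0235]

x_post = [-1.3889]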